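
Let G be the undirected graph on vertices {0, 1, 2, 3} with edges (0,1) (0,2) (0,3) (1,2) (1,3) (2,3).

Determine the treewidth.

A width-3 tree decomposition is:
Bags: B1 = {0, 1, 2, 3}
Tree: (single bag)
With just one bag of size 4, the width is 4 − 1 = 3, so tw(G) ≤ 3. On the other hand G contains the 4-clique {0, 1, 2, 3}. A clique must lie in a single bag of any decomposition, so no decomposition can have width below 3. Hence tw(G) = 3 exactly.

3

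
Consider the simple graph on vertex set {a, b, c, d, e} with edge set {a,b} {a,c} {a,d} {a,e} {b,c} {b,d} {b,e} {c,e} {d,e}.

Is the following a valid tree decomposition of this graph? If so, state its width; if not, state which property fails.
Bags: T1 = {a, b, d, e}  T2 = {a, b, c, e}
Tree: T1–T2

Yes; width 3.

Vertex coverage: the bags together contain {a, b, c, d, e}, the full vertex set. Edge coverage: each edge of G has both endpoints in at least one bag. Running intersection: for every vertex, the bags containing it form a connected subtree. All three properties hold, so this is a valid tree decomposition of width max|bag| − 1 = 3, and hence tw(G) ≤ 3.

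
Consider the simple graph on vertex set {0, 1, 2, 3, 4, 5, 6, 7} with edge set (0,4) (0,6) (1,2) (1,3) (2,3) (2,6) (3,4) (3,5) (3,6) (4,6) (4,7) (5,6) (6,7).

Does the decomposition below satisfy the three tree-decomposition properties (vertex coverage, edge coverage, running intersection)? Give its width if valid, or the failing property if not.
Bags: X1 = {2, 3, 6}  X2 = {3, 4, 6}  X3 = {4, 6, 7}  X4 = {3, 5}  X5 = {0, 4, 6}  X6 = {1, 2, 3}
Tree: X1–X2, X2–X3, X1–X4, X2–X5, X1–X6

A tree decomposition must satisfy three properties: every vertex lies in some bag; for every edge, both endpoints lie together in some bag; and for every vertex, the bags containing it form a connected subtree. Here edge (6,5) lies in no bag, so the decomposition is invalid.

No — edge (6,5) lies in no bag.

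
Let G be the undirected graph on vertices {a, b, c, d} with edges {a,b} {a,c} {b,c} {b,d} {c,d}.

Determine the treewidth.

2

A width-2 tree decomposition is:
Bags: B1 = {a, b, c}  B2 = {b, c, d}
Tree: B1–B2
The largest bag has 3 vertices, giving width 2; this decomposition certifies tw(G) ≤ 2. For the lower bound, the 3 vertices {b, c, d} are pairwise adjacent, and any tree decomposition puts a clique entirely inside one bag — forcing width ≥ 2. Hence tw(G) = 2 exactly.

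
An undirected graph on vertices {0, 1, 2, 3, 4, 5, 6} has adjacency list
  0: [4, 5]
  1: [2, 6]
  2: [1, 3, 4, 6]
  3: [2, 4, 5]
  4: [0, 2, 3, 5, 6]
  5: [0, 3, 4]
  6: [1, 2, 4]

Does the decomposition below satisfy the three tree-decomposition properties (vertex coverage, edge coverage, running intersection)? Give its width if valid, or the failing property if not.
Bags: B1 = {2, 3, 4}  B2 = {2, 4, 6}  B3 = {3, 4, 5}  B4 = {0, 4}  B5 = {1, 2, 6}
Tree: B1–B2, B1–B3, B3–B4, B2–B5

A tree decomposition must satisfy three properties: every vertex lies in some bag; for every edge, both endpoints lie together in some bag; and for every vertex, the bags containing it form a connected subtree. Here edge (5,0) lies in no bag, so the decomposition is invalid.

No — edge (5,0) lies in no bag.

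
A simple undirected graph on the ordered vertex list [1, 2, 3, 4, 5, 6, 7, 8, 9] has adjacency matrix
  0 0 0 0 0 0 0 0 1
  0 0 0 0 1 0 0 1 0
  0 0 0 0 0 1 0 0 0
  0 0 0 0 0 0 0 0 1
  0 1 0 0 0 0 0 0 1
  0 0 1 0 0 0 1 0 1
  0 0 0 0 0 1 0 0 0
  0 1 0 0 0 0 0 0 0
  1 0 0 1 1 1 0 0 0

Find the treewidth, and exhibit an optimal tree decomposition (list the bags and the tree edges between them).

Treewidth 1.
Bags: B1 = {5, 9}  B2 = {4, 9}  B3 = {1, 9}  B4 = {6, 9}  B5 = {6, 7}  B6 = {2, 5}  B7 = {3, 6}  B8 = {2, 8}
Tree: B1–B2, B1–B3, B3–B4, B4–B5, B1–B6, B4–B7, B6–B8

Every bag has size at most 2, so the width is 2 − 1 = 1 and tw(G) ≤ 1. G has an edge, so its treewidth is at least 1. The upper and lower bounds meet at 1, so that is the treewidth.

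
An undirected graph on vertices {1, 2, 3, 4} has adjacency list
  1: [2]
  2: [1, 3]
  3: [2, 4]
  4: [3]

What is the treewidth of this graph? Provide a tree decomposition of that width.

Treewidth 1.
One optimal decomposition is:
Bags: B1 = {1, 2}  B2 = {2, 3}  B3 = {3, 4}
Tree: B1–B2, B2–B3

The largest bag has 2 vertices, giving width 1; this decomposition certifies tw(G) ≤ 1. Any graph with an edge has treewidth ≥ 1, and G has the edge 1–2. Combining the bounds, tw(G) = 1.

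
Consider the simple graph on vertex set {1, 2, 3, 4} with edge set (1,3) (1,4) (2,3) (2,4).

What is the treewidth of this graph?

2

A width-2 tree decomposition is:
Bags: B1 = {1, 3, 4}  B2 = {2, 3, 4}
Tree: B1–B2
Each bag holds 3 vertices, so the decomposition has width 2, which upper-bounds the treewidth. For the lower bound, G contains the cycle 3–1–4–2–3, so G is not a forest; only forests have treewidth ≤ 1, hence tw(G) ≥ 2. Therefore the treewidth is 2.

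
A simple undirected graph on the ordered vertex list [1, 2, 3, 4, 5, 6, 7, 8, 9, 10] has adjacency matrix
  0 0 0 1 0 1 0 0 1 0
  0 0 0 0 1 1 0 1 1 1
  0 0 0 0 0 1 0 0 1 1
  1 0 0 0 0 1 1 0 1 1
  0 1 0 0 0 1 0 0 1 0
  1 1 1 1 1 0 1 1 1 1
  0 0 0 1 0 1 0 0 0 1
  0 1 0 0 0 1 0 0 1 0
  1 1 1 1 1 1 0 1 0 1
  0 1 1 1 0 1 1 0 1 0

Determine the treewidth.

3

A width-3 tree decomposition is:
Bags: B1 = {4, 6, 9, 10}  B2 = {2, 6, 9, 10}  B3 = {2, 6, 8, 9}  B4 = {1, 4, 6, 9}  B5 = {4, 6, 7, 10}  B6 = {2, 5, 6, 9}  B7 = {3, 6, 9, 10}
Tree: B1–B2, B2–B3, B1–B4, B1–B5, B2–B6, B2–B7
Each bag holds 4 vertices, so the decomposition has width 3, which upper-bounds the treewidth. For the lower bound, the 4 vertices {1, 4, 6, 9} are pairwise adjacent, and any tree decomposition puts a clique entirely inside one bag — forcing width ≥ 3. Therefore the treewidth is 3.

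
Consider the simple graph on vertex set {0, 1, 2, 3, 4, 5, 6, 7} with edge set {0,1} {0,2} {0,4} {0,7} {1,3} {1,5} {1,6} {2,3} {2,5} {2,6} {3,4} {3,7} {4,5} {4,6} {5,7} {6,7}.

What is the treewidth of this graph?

A width-4 tree decomposition is:
Bags: B1 = {0, 1, 3, 5, 6}  B2 = {0, 2, 3, 5, 6}  B3 = {0, 3, 5, 6, 7}  B4 = {0, 3, 4, 5, 6}
Tree: B1–B2, B2–B3, B3–B4
The largest bag has 5 vertices, giving width 4; this decomposition certifies tw(G) ≤ 4. For the lower bound: the 5 vertex sets {0,1}, {2,3}, {6,7}, {5}, {4} are disjoint, each induces a connected subgraph, and every pair is joined by at least one edge of G. Contracting each set to a single vertex therefore yields K_{5} as a minor, and since treewidth is minor-monotone, tw(G) ≥ tw(K_{5}) = 4. Hence tw(G) = 4 exactly.

4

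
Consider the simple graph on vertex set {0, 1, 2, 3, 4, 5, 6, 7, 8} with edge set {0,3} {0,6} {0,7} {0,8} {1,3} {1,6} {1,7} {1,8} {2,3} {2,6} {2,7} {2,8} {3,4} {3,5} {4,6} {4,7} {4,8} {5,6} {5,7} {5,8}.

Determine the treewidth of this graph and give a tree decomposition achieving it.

Treewidth 4.
One such decomposition:
Bags: B1 = {3, 4, 6, 7, 8}  B2 = {1, 3, 6, 7, 8}  B3 = {3, 5, 6, 7, 8}  B4 = {2, 3, 6, 7, 8}  B5 = {0, 3, 6, 7, 8}
Tree: B1–B2, B2–B3, B3–B4, B4–B5

Each bag holds 5 vertices, so the decomposition has width 4, which upper-bounds the treewidth. For the lower bound: the 5 vertex sets {3,4}, {1,6}, {5,7}, {8}, {2} are disjoint, each induces a connected subgraph, and every pair is joined by at least one edge of G. Contracting each set to a single vertex therefore yields K_{5} as a minor, and since treewidth is minor-monotone, tw(G) ≥ tw(K_{5}) = 4. The upper and lower bounds meet at 4, so that is the treewidth.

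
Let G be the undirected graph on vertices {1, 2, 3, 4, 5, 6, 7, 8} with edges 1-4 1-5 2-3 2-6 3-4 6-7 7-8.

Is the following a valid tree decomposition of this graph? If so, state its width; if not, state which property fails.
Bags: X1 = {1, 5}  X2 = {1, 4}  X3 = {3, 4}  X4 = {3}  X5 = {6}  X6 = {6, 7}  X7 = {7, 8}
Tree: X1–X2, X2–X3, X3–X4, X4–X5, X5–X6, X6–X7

A tree decomposition must satisfy three properties: every vertex lies in some bag; for every edge, both endpoints lie together in some bag; and for every vertex, the bags containing it form a connected subtree. Here vertex 2 appears in no bag, so the decomposition is invalid.

No — vertex 2 appears in no bag.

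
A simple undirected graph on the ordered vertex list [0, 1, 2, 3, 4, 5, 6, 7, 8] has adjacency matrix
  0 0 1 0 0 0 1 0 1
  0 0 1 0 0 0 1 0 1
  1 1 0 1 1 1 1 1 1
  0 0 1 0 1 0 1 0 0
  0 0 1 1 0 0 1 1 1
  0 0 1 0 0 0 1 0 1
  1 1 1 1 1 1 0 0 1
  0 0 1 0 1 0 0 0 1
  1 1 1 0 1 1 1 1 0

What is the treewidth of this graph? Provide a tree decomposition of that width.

Every bag has size at most 4, so the width is 4 − 1 = 3 and tw(G) ≤ 3. On the other hand G contains the 4-clique {0, 2, 6, 8}. A clique must lie in a single bag of any decomposition, so no decomposition can have width below 3. Therefore the treewidth is 3.

Treewidth 3.
One optimal decomposition is:
Bags: B1 = {2, 5, 6, 8}  B2 = {2, 4, 6, 8}  B3 = {1, 2, 6, 8}  B4 = {2, 3, 4, 6}  B5 = {2, 4, 7, 8}  B6 = {0, 2, 6, 8}
Tree: B1–B2, B2–B3, B2–B4, B2–B5, B3–B6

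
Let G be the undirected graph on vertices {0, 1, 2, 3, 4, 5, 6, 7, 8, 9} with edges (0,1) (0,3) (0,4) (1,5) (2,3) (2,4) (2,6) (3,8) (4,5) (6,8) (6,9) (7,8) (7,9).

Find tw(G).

A width-2 tree decomposition is:
Bags: B1 = {1, 4, 5}  B2 = {0, 1, 4}  B3 = {0, 2, 4}  B4 = {0, 2, 3}  B5 = {2, 3, 6}  B6 = {3, 6, 8}  B7 = {6, 8, 9}  B8 = {7, 8, 9}
Tree: B1–B2, B2–B3, B3–B4, B4–B5, B5–B6, B6–B7, B7–B8
Every bag has size at most 3, so the width is 3 − 1 = 2 and tw(G) ≤ 2. Since 5–1–0–4–5 is a cycle in G, G is not acyclic. Forests are exactly the graphs of treewidth ≤ 1, so tw(G) ≥ 2. The upper and lower bounds meet at 2, so that is the treewidth.

2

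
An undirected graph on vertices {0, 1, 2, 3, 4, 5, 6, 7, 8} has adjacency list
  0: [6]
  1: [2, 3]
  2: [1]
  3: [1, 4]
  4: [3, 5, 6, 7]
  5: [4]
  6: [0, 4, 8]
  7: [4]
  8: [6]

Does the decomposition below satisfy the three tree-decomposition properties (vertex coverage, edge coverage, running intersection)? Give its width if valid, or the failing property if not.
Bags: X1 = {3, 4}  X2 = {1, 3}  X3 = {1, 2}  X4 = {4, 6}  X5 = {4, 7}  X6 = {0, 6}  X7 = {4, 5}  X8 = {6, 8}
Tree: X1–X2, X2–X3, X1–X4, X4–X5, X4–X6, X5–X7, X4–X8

Yes; width 1.

Every vertex of G appears in some bag (union = {0, 1, 2, 3, 4, 5, 6, 7, 8}); every edge is covered by a bag; and for each vertex v the set of bags containing v is connected in the bag tree. The decomposition is therefore valid. The largest bag has 2 vertices, so the width is 1.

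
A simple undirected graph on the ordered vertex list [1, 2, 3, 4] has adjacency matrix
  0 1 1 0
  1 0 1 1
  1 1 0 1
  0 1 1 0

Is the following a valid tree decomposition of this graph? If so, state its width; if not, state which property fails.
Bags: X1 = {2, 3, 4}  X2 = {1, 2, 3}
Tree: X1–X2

Yes; width 2.

Checking the three conditions: (i) the bags cover all of {1, 2, 3, 4}; (ii) for each edge, some bag contains both endpoints; (iii) the bags containing any fixed vertex form a subtree. All hold, so the decomposition is valid with width 3 − 1 = 2.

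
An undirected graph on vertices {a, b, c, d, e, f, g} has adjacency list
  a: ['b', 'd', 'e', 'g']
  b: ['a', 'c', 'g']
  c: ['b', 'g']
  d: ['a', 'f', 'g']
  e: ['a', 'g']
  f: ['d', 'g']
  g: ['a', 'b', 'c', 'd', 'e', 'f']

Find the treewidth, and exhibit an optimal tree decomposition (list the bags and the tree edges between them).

Treewidth 2.
Bags: B1 = {a, e, g}  B2 = {a, d, g}  B3 = {a, b, g}  B4 = {d, f, g}  B5 = {b, c, g}
Tree: B1–B2, B1–B3, B2–B4, B3–B5

Each bag holds 3 vertices, so the decomposition has width 2, which upper-bounds the treewidth. On the other hand G contains the 3-clique {a, d, g}. A clique must lie in a single bag of any decomposition, so no decomposition can have width below 2. Combining the bounds, tw(G) = 2.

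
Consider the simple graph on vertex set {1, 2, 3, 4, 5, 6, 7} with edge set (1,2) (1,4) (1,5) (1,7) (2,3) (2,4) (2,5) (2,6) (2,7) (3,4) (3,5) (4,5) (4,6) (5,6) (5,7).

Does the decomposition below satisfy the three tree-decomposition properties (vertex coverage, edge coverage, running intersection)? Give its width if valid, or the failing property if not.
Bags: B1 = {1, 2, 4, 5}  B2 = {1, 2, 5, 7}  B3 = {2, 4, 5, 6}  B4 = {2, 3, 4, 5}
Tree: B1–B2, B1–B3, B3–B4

Checking the three conditions: (i) the bags cover all of {1, 2, 3, 4, 5, 6, 7}; (ii) for each edge, some bag contains both endpoints; (iii) the bags containing any fixed vertex form a subtree. All hold, so the decomposition is valid with width 4 − 1 = 3.

Yes; width 3.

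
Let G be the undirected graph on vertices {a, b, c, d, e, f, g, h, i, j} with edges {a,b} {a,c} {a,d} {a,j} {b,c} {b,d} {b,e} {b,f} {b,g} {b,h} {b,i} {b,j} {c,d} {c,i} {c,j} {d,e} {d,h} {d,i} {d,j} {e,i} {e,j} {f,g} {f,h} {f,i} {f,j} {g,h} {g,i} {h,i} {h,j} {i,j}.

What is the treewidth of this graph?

A width-4 tree decomposition is:
Bags: B1 = {b, d, h, i, j}  B2 = {b, f, h, i, j}  B3 = {b, c, d, i, j}  B4 = {a, b, c, d, j}  B5 = {b, d, e, i, j}  B6 = {b, f, g, h, i}
Tree: B1–B2, B1–B3, B3–B4, B1–B5, B2–B6
The largest bag has 5 vertices, giving width 4; this decomposition certifies tw(G) ≤ 4. On the other hand G contains the 5-clique {a, b, c, d, j}. A clique must lie in a single bag of any decomposition, so no decomposition can have width below 4. Hence tw(G) = 4 exactly.

4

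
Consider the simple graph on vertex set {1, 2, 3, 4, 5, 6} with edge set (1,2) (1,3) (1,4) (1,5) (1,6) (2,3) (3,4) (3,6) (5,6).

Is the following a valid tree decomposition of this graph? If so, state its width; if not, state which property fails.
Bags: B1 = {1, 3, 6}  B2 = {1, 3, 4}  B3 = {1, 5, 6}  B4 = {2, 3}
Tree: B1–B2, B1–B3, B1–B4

No — edge (1,2) lies in no bag.

A tree decomposition must satisfy three properties: every vertex lies in some bag; for every edge, both endpoints lie together in some bag; and for every vertex, the bags containing it form a connected subtree. Here edge (1,2) lies in no bag, so the decomposition is invalid.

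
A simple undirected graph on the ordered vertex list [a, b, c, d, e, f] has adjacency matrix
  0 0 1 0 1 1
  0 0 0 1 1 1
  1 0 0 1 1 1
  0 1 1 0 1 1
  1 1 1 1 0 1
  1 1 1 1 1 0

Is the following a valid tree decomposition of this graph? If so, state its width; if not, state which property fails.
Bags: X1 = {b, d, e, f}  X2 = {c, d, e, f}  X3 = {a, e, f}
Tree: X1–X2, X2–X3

A tree decomposition must satisfy three properties: every vertex lies in some bag; for every edge, both endpoints lie together in some bag; and for every vertex, the bags containing it form a connected subtree. Here edge (c,a) lies in no bag, so the decomposition is invalid.

No — edge (c,a) lies in no bag.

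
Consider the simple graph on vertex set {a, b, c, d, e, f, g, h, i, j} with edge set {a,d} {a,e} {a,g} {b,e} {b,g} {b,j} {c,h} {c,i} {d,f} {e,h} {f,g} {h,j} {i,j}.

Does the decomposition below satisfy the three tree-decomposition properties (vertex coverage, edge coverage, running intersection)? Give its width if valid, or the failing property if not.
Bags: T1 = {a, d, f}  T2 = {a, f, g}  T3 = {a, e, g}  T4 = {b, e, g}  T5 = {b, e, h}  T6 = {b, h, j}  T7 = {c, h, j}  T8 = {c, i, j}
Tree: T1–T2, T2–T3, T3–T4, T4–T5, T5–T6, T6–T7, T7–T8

Every vertex of G appears in some bag (union = {a, b, c, d, e, f, g, h, i, j}); every edge is covered by a bag; and for each vertex v the set of bags containing v is connected in the bag tree. The decomposition is therefore valid. The largest bag has 3 vertices, so the width is 2.

Yes; width 2.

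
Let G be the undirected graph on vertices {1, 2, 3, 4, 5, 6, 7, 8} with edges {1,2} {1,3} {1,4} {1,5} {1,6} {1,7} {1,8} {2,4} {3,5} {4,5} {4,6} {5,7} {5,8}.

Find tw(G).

A width-2 tree decomposition is:
Bags: B1 = {1, 4, 5}  B2 = {1, 3, 5}  B3 = {1, 2, 4}  B4 = {1, 4, 6}  B5 = {1, 5, 8}  B6 = {1, 5, 7}
Tree: B1–B2, B1–B3, B1–B4, B2–B5, B5–B6
The largest bag has 3 vertices, giving width 2; this decomposition certifies tw(G) ≤ 2. On the other hand G contains the 3-clique {1, 2, 4}. A clique must lie in a single bag of any decomposition, so no decomposition can have width below 2. Combining the bounds, tw(G) = 2.

2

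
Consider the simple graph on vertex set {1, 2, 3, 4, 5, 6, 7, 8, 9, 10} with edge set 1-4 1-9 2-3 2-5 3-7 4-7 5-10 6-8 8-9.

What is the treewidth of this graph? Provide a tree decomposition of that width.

The largest bag has 2 vertices, giving width 1; this decomposition certifies tw(G) ≤ 1. Since G has at least one edge (e.g. 6–8), it is not an edgeless graph, so tw(G) ≥ 1. Hence tw(G) = 1 exactly.

Treewidth 1.
One such decomposition:
Bags: B1 = {6, 8}  B2 = {8, 9}  B3 = {1, 9}  B4 = {1, 4}  B5 = {4, 7}  B6 = {3, 7}  B7 = {2, 3}  B8 = {2, 5}  B9 = {5, 10}
Tree: B1–B2, B2–B3, B3–B4, B4–B5, B5–B6, B6–B7, B7–B8, B8–B9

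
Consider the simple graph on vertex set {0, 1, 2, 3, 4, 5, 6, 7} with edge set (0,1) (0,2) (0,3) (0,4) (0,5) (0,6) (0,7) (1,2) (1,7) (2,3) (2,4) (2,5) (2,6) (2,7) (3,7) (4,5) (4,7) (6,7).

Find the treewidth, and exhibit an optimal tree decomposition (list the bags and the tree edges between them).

Each bag holds 4 vertices, so the decomposition has width 3, which upper-bounds the treewidth. On the other hand G contains the 4-clique {0, 2, 4, 5}. A clique must lie in a single bag of any decomposition, so no decomposition can have width below 3. The upper and lower bounds meet at 3, so that is the treewidth.

Treewidth 3.
Bags: B1 = {0, 2, 4, 5}  B2 = {0, 2, 4, 7}  B3 = {0, 2, 6, 7}  B4 = {0, 1, 2, 7}  B5 = {0, 2, 3, 7}
Tree: B1–B2, B2–B3, B2–B4, B4–B5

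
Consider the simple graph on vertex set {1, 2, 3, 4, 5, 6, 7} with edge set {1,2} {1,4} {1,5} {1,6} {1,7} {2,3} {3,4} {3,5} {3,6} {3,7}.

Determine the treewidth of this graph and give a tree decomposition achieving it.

Treewidth 2.
One optimal decomposition is:
Bags: B1 = {1, 2, 3}  B2 = {1, 3, 4}  B3 = {1, 3, 6}  B4 = {1, 3, 5}  B5 = {1, 3, 7}
Tree: B1–B2, B2–B3, B3–B4, B4–B5

The largest bag has 3 vertices, giving width 2; this decomposition certifies tw(G) ≤ 2. For the lower bound, G contains the cycle 1–2–3–4–1, so G is not a forest; only forests have treewidth ≤ 1, hence tw(G) ≥ 2. The upper and lower bounds meet at 2, so that is the treewidth.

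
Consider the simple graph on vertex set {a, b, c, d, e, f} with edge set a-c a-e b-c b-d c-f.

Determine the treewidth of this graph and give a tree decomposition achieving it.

Treewidth 1.
One optimal decomposition is:
Bags: B1 = {a, e}  B2 = {a, c}  B3 = {b, c}  B4 = {b, d}  B5 = {c, f}
Tree: B1–B2, B2–B3, B3–B4, B2–B5

Each bag holds 2 vertices, so the decomposition has width 1, which upper-bounds the treewidth. G has an edge, so its treewidth is at least 1. Combining the bounds, tw(G) = 1.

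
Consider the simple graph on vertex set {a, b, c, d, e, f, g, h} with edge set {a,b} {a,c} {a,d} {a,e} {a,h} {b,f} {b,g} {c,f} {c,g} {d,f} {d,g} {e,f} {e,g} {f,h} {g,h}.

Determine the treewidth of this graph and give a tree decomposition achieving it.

Treewidth 3.
One such decomposition:
Bags: B1 = {a, e, f, g}  B2 = {a, b, f, g}  B3 = {a, d, f, g}  B4 = {a, c, f, g}  B5 = {a, f, g, h}
Tree: B1–B2, B2–B3, B3–B4, B4–B5

The largest bag has 4 vertices, giving width 3; this decomposition certifies tw(G) ≤ 3. For the lower bound: the 4 vertex sets {a,e}, {b,g}, {f}, {d} are disjoint, each induces a connected subgraph, and every pair is joined by at least one edge of G. Contracting each set to a single vertex therefore yields K_{4} as a minor, and since treewidth is minor-monotone, tw(G) ≥ tw(K_{4}) = 3. Hence tw(G) = 3 exactly.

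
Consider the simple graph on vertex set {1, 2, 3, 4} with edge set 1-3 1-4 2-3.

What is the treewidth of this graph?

A width-1 tree decomposition is:
Bags: B1 = {1, 4}  B2 = {1, 3}  B3 = {2, 3}
Tree: B1–B2, B2–B3
Each bag holds 2 vertices, so the decomposition has width 1, which upper-bounds the treewidth. Since G has at least one edge (e.g. 1–4), it is not an edgeless graph, so tw(G) ≥ 1. Combining the bounds, tw(G) = 1.

1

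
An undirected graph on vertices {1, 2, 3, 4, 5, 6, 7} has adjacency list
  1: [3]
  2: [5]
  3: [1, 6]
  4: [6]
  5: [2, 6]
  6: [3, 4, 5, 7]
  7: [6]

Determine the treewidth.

1

A width-1 tree decomposition is:
Bags: B1 = {6, 7}  B2 = {5, 6}  B3 = {2, 5}  B4 = {3, 6}  B5 = {1, 3}  B6 = {4, 6}
Tree: B1–B2, B2–B3, B1–B4, B4–B5, B2–B6
Each bag holds 2 vertices, so the decomposition has width 1, which upper-bounds the treewidth. Any graph with an edge has treewidth ≥ 1, and G has the edge 6–7. Hence tw(G) = 1 exactly.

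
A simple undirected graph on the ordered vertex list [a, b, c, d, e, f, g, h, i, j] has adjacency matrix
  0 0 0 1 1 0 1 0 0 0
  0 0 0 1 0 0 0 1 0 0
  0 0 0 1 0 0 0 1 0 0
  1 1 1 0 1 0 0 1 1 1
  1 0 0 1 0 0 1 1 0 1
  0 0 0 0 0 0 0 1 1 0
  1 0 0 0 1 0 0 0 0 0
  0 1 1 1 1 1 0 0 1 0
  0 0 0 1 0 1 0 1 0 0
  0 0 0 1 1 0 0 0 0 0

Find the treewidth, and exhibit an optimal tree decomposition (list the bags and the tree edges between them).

Each bag holds 3 vertices, so the decomposition has width 2, which upper-bounds the treewidth. Conversely, {d, e, j} is a clique of size 3, and the vertices of any clique must share a bag in every tree decomposition; so some bag has ≥ 3 vertices and tw(G) ≥ 2. Therefore the treewidth is 2.

Treewidth 2.
One optimal decomposition is:
Bags: B1 = {d, e, h}  B2 = {b, d, h}  B3 = {a, d, e}  B4 = {d, h, i}  B5 = {c, d, h}  B6 = {f, h, i}  B7 = {a, e, g}  B8 = {d, e, j}
Tree: B1–B2, B1–B3, B1–B4, B4–B5, B4–B6, B3–B7, B3–B8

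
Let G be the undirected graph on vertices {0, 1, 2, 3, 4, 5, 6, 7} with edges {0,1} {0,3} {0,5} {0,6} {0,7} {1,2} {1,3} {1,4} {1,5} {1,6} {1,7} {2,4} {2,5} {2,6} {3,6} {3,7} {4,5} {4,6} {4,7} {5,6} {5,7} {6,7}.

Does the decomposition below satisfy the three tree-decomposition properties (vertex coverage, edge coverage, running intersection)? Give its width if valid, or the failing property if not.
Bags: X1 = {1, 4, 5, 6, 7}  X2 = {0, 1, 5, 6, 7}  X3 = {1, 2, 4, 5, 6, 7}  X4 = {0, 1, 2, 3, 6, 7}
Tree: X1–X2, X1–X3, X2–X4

A tree decomposition must satisfy three properties: every vertex lies in some bag; for every edge, both endpoints lie together in some bag; and for every vertex, the bags containing it form a connected subtree. Here bags containing vertex 2 are not connected in the tree, so the decomposition is invalid.

No — bags containing vertex 2 are not connected in the tree.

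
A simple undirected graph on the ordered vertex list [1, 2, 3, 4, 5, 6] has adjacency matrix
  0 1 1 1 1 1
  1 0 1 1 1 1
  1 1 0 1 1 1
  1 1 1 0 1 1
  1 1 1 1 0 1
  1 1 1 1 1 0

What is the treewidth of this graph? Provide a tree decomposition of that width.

Treewidth 5.
Bags: B1 = {1, 2, 3, 4, 5, 6}
Tree: (single bag)

With just one bag of size 6, the width is 6 − 1 = 5, so tw(G) ≤ 5. Conversely, {1, 2, 3, 4, 5, 6} is a clique of size 6, and the vertices of any clique must share a bag in every tree decomposition; so some bag has ≥ 6 vertices and tw(G) ≥ 5. Therefore the treewidth is 5.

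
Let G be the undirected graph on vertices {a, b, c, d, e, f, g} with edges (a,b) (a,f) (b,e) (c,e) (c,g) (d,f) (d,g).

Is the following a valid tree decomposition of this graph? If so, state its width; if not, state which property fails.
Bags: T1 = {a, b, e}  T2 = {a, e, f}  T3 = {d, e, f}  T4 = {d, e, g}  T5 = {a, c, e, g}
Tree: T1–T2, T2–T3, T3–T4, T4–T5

No — bags containing vertex a are not connected in the tree.

A tree decomposition must satisfy three properties: every vertex lies in some bag; for every edge, both endpoints lie together in some bag; and for every vertex, the bags containing it form a connected subtree. Here bags containing vertex a are not connected in the tree, so the decomposition is invalid.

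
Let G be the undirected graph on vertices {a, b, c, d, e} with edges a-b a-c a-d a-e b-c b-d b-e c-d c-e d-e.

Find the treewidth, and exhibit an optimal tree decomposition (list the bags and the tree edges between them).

A single bag containing all 5 vertices is trivially a valid decomposition of width 4. On the other hand G contains the 5-clique {a, b, c, d, e}. A clique must lie in a single bag of any decomposition, so no decomposition can have width below 4. Combining the bounds, tw(G) = 4.

Treewidth 4.
One such decomposition:
Bags: B1 = {a, b, c, d, e}
Tree: (single bag)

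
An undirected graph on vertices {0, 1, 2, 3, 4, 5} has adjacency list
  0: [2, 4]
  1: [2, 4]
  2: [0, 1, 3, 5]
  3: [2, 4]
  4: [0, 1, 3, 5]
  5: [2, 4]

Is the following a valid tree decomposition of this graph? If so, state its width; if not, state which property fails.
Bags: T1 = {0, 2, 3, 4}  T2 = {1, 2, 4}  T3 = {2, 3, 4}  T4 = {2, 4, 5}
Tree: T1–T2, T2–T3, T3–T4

No — bags containing vertex 3 are not connected in the tree.

A tree decomposition must satisfy three properties: every vertex lies in some bag; for every edge, both endpoints lie together in some bag; and for every vertex, the bags containing it form a connected subtree. Here bags containing vertex 3 are not connected in the tree, so the decomposition is invalid.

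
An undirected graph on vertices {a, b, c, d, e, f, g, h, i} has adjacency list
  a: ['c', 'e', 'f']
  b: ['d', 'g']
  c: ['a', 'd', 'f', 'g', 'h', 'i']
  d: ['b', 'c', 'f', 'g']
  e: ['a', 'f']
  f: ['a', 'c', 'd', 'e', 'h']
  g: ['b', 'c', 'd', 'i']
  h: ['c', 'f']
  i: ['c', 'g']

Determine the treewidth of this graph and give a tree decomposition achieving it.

Treewidth 2.
One such decomposition:
Bags: B1 = {c, d, f}  B2 = {a, c, f}  B3 = {c, f, h}  B4 = {c, d, g}  B5 = {c, g, i}  B6 = {b, d, g}  B7 = {a, e, f}
Tree: B1–B2, B2–B3, B1–B4, B4–B5, B4–B6, B2–B7

Each bag holds 3 vertices, so the decomposition has width 2, which upper-bounds the treewidth. Conversely, {a, e, f} is a clique of size 3, and the vertices of any clique must share a bag in every tree decomposition; so some bag has ≥ 3 vertices and tw(G) ≥ 2. Combining the bounds, tw(G) = 2.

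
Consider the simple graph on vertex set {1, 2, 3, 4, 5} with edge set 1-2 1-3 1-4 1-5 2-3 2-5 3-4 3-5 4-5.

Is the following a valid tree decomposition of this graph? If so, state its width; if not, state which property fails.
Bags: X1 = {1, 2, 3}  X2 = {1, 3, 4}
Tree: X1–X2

A tree decomposition must satisfy three properties: every vertex lies in some bag; for every edge, both endpoints lie together in some bag; and for every vertex, the bags containing it form a connected subtree. Here vertex 5 appears in no bag, so the decomposition is invalid.

No — vertex 5 appears in no bag.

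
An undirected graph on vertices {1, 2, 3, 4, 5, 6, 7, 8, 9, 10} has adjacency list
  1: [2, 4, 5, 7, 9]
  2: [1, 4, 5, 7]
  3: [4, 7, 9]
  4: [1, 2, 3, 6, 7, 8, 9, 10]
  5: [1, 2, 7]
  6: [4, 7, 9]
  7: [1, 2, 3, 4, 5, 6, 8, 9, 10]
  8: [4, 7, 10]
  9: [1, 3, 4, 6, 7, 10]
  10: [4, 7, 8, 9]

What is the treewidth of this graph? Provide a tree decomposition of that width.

Every bag has size at most 4, so the width is 4 − 1 = 3 and tw(G) ≤ 3. Conversely, {4, 7, 8, 10} is a clique of size 4, and the vertices of any clique must share a bag in every tree decomposition; so some bag has ≥ 4 vertices and tw(G) ≥ 3. Combining the bounds, tw(G) = 3.

Treewidth 3.
One optimal decomposition is:
Bags: B1 = {1, 4, 7, 9}  B2 = {3, 4, 7, 9}  B3 = {4, 7, 9, 10}  B4 = {1, 2, 4, 7}  B5 = {4, 7, 8, 10}  B6 = {4, 6, 7, 9}  B7 = {1, 2, 5, 7}
Tree: B1–B2, B2–B3, B1–B4, B3–B5, B2–B6, B4–B7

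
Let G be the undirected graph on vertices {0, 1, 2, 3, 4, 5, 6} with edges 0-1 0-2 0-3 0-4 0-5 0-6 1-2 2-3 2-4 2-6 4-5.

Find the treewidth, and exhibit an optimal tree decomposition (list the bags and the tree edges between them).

Treewidth 2.
One such decomposition:
Bags: B1 = {0, 1, 2}  B2 = {0, 2, 3}  B3 = {0, 2, 4}  B4 = {0, 2, 6}  B5 = {0, 4, 5}
Tree: B1–B2, B1–B3, B1–B4, B3–B5

The largest bag has 3 vertices, giving width 2; this decomposition certifies tw(G) ≤ 2. On the other hand G contains the 3-clique {0, 1, 2}. A clique must lie in a single bag of any decomposition, so no decomposition can have width below 2. Hence tw(G) = 2 exactly.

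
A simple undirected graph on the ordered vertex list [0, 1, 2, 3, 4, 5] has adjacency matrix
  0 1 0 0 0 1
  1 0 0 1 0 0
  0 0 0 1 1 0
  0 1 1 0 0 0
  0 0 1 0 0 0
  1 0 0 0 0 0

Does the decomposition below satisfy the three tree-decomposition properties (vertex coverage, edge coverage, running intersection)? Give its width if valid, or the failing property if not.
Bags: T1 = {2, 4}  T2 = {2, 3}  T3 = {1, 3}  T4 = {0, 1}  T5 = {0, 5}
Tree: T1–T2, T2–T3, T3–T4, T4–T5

Vertex coverage: the bags together contain {0, 1, 2, 3, 4, 5}, the full vertex set. Edge coverage: each edge of G has both endpoints in at least one bag. Running intersection: for every vertex, the bags containing it form a connected subtree. All three properties hold, so this is a valid tree decomposition of width max|bag| − 1 = 1, and hence tw(G) ≤ 1.

Yes; width 1.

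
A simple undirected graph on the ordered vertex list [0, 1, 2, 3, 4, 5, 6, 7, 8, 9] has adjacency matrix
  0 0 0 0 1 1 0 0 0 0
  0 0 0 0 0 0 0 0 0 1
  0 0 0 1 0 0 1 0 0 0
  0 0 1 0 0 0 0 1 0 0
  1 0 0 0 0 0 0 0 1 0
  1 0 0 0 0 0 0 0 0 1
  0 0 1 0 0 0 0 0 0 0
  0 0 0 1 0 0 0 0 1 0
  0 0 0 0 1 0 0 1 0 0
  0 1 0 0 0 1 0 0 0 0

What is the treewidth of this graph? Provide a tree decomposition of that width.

Treewidth 1.
Bags: B1 = {2, 6}  B2 = {2, 3}  B3 = {3, 7}  B4 = {7, 8}  B5 = {4, 8}  B6 = {0, 4}  B7 = {0, 5}  B8 = {5, 9}  B9 = {1, 9}
Tree: B1–B2, B2–B3, B3–B4, B4–B5, B5–B6, B6–B7, B7–B8, B8–B9

Every bag has size at most 2, so the width is 2 − 1 = 1 and tw(G) ≤ 1. Any graph with an edge has treewidth ≥ 1, and G has the edge 6–2. Combining the bounds, tw(G) = 1.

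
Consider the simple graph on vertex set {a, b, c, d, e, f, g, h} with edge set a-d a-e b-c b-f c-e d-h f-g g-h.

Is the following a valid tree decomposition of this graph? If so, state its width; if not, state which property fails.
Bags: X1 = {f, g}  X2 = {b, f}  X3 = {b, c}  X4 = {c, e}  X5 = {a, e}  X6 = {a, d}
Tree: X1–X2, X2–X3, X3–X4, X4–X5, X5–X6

A tree decomposition must satisfy three properties: every vertex lies in some bag; for every edge, both endpoints lie together in some bag; and for every vertex, the bags containing it form a connected subtree. Here vertex h appears in no bag, so the decomposition is invalid.

No — vertex h appears in no bag.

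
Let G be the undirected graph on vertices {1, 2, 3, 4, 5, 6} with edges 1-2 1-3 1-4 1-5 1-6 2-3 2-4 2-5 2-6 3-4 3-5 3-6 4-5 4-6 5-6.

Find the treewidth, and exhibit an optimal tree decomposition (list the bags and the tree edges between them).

With just one bag of size 6, the width is 6 − 1 = 5, so tw(G) ≤ 5. Conversely, {1, 2, 3, 4, 5, 6} is a clique of size 6, and the vertices of any clique must share a bag in every tree decomposition; so some bag has ≥ 6 vertices and tw(G) ≥ 5. Combining the bounds, tw(G) = 5.

Treewidth 5.
One such decomposition:
Bags: B1 = {1, 2, 3, 4, 5, 6}
Tree: (single bag)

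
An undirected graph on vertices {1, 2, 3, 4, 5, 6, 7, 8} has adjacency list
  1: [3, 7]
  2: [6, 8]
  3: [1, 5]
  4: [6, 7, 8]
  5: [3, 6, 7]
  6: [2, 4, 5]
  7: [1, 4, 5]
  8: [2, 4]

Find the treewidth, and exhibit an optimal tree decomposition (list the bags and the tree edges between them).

Every bag has size at most 3, so the width is 3 − 1 = 2 and tw(G) ≤ 2. For the lower bound, G contains the cycle 3–1–7–5–3, so G is not a forest; only forests have treewidth ≤ 1, hence tw(G) ≥ 2. The upper and lower bounds meet at 2, so that is the treewidth.

Treewidth 2.
Bags: B1 = {1, 3, 5}  B2 = {1, 5, 7}  B3 = {5, 6, 7}  B4 = {4, 6, 7}  B5 = {2, 4, 6}  B6 = {2, 4, 8}
Tree: B1–B2, B2–B3, B3–B4, B4–B5, B5–B6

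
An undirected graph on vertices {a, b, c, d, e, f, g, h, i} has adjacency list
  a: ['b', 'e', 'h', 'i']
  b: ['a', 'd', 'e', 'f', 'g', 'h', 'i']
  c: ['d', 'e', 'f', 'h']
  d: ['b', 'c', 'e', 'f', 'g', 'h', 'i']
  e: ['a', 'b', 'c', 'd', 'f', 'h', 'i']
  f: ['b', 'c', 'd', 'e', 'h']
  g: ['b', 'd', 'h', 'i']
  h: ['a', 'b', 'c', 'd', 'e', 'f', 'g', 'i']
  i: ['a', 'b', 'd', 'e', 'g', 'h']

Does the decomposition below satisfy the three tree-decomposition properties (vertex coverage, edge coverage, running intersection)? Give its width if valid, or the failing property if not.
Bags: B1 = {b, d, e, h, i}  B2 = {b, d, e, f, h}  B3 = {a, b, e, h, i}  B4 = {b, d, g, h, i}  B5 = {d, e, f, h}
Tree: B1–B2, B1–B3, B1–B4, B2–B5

No — vertex c appears in no bag.

A tree decomposition must satisfy three properties: every vertex lies in some bag; for every edge, both endpoints lie together in some bag; and for every vertex, the bags containing it form a connected subtree. Here vertex c appears in no bag, so the decomposition is invalid.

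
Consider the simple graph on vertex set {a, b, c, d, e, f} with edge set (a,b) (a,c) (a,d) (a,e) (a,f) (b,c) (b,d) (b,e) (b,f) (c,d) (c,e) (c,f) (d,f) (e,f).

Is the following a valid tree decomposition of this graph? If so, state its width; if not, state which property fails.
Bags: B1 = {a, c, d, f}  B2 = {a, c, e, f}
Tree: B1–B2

A tree decomposition must satisfy three properties: every vertex lies in some bag; for every edge, both endpoints lie together in some bag; and for every vertex, the bags containing it form a connected subtree. Here vertex b appears in no bag, so the decomposition is invalid.

No — vertex b appears in no bag.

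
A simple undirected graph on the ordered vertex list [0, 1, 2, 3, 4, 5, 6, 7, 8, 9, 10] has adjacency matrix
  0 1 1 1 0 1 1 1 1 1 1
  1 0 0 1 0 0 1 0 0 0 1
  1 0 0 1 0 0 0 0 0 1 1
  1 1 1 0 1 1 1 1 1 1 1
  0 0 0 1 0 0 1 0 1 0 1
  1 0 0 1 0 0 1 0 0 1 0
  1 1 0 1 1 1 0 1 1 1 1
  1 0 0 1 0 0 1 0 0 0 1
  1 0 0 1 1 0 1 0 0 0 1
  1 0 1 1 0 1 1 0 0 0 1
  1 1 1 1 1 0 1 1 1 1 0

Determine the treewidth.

A width-4 tree decomposition is:
Bags: B1 = {0, 3, 6, 8, 10}  B2 = {3, 4, 6, 8, 10}  B3 = {0, 3, 6, 9, 10}  B4 = {0, 2, 3, 9, 10}  B5 = {0, 3, 5, 6, 9}  B6 = {0, 1, 3, 6, 10}  B7 = {0, 3, 6, 7, 10}
Tree: B1–B2, B1–B3, B3–B4, B3–B5, B3–B6, B3–B7
Each bag holds 5 vertices, so the decomposition has width 4, which upper-bounds the treewidth. Conversely, {0, 2, 3, 9, 10} is a clique of size 5, and the vertices of any clique must share a bag in every tree decomposition; so some bag has ≥ 5 vertices and tw(G) ≥ 4. The upper and lower bounds meet at 4, so that is the treewidth.

4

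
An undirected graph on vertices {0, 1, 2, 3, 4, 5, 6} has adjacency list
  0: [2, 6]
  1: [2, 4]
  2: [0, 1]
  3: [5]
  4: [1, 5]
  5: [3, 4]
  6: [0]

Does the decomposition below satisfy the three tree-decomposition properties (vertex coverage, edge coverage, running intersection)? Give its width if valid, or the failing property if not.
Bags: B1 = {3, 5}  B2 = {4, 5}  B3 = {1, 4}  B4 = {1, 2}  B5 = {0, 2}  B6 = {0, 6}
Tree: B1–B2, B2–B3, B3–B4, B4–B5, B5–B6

Every vertex of G appears in some bag (union = {0, 1, 2, 3, 4, 5, 6}); every edge is covered by a bag; and for each vertex v the set of bags containing v is connected in the bag tree. The decomposition is therefore valid. The largest bag has 2 vertices, so the width is 1.

Yes; width 1.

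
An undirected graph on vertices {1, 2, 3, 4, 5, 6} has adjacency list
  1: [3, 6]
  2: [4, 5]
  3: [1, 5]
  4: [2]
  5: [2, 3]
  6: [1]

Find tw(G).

1

A width-1 tree decomposition is:
Bags: B1 = {2, 4}  B2 = {2, 5}  B3 = {3, 5}  B4 = {1, 3}  B5 = {1, 6}
Tree: B1–B2, B2–B3, B3–B4, B4–B5
The largest bag has 2 vertices, giving width 1; this decomposition certifies tw(G) ≤ 1. Since G has at least one edge (e.g. 4–2), it is not an edgeless graph, so tw(G) ≥ 1. Combining the bounds, tw(G) = 1.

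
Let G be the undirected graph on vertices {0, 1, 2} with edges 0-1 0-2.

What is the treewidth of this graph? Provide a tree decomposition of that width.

Each bag holds 2 vertices, so the decomposition has width 1, which upper-bounds the treewidth. Any graph with an edge has treewidth ≥ 1, and G has the edge 0–1. Therefore the treewidth is 1.

Treewidth 1.
Bags: B1 = {0, 1}  B2 = {0, 2}
Tree: B1–B2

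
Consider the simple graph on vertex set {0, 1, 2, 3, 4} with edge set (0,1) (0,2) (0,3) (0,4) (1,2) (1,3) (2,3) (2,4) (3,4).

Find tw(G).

A width-3 tree decomposition is:
Bags: B1 = {0, 2, 3, 4}  B2 = {0, 1, 2, 3}
Tree: B1–B2
Each bag holds 4 vertices, so the decomposition has width 3, which upper-bounds the treewidth. For the lower bound, the 4 vertices {0, 1, 2, 3} are pairwise adjacent, and any tree decomposition puts a clique entirely inside one bag — forcing width ≥ 3. Therefore the treewidth is 3.

3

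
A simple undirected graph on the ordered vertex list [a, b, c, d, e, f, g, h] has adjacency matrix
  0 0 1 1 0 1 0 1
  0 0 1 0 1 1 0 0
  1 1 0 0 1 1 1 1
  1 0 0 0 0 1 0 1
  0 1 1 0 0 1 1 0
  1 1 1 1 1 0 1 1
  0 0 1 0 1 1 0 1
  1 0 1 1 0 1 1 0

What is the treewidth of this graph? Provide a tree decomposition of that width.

Every bag has size at most 4, so the width is 4 − 1 = 3 and tw(G) ≤ 3. For the lower bound, the 4 vertices {a, d, f, h} are pairwise adjacent, and any tree decomposition puts a clique entirely inside one bag — forcing width ≥ 3. Therefore the treewidth is 3.

Treewidth 3.
One optimal decomposition is:
Bags: B1 = {a, c, f, h}  B2 = {a, d, f, h}  B3 = {c, f, g, h}  B4 = {c, e, f, g}  B5 = {b, c, e, f}
Tree: B1–B2, B1–B3, B3–B4, B4–B5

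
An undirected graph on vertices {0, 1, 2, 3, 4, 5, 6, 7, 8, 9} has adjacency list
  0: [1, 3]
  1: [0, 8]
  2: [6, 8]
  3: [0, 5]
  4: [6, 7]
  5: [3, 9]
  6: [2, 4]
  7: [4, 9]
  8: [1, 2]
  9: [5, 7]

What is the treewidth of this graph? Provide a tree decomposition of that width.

Each bag holds 3 vertices, so the decomposition has width 2, which upper-bounds the treewidth. The edges 6–4–7–9–5–3–0–1–8–2–6 form a cycle, so G is not a tree and its treewidth is at least 2. Therefore the treewidth is 2.

Treewidth 2.
One such decomposition:
Bags: B1 = {4, 6, 7}  B2 = {6, 7, 9}  B3 = {5, 6, 9}  B4 = {3, 5, 6}  B5 = {0, 3, 6}  B6 = {0, 1, 6}  B7 = {1, 6, 8}  B8 = {2, 6, 8}
Tree: B1–B2, B2–B3, B3–B4, B4–B5, B5–B6, B6–B7, B7–B8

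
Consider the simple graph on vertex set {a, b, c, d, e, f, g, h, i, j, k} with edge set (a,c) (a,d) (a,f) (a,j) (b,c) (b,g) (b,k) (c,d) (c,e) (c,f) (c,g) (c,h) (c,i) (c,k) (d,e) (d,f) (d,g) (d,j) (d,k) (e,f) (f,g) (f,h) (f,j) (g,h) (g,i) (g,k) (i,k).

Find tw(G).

A width-3 tree decomposition is:
Bags: B1 = {c, d, f, g}  B2 = {c, d, g, k}  B3 = {c, f, g, h}  B4 = {b, c, g, k}  B5 = {c, g, i, k}  B6 = {a, c, d, f}  B7 = {a, d, f, j}  B8 = {c, d, e, f}
Tree: B1–B2, B1–B3, B2–B4, B4–B5, B1–B6, B6–B7, B1–B8
Every bag has size at most 4, so the width is 4 − 1 = 3 and tw(G) ≤ 3. On the other hand G contains the 4-clique {a, d, f, j}. A clique must lie in a single bag of any decomposition, so no decomposition can have width below 3. Hence tw(G) = 3 exactly.

3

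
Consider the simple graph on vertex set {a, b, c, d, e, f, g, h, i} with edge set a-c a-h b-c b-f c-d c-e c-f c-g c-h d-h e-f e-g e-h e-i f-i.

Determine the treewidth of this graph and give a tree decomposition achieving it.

Treewidth 2.
Bags: B1 = {c, e, f}  B2 = {c, e, h}  B3 = {e, f, i}  B4 = {a, c, h}  B5 = {c, d, h}  B6 = {b, c, f}  B7 = {c, e, g}
Tree: B1–B2, B1–B3, B2–B4, B4–B5, B1–B6, B1–B7

Each bag holds 3 vertices, so the decomposition has width 2, which upper-bounds the treewidth. For the lower bound, the 3 vertices {c, e, g} are pairwise adjacent, and any tree decomposition puts a clique entirely inside one bag — forcing width ≥ 2. The upper and lower bounds meet at 2, so that is the treewidth.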